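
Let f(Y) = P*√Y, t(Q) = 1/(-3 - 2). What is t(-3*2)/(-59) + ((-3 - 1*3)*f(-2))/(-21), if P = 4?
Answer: 1/295 + 8*I*√2/7 ≈ 0.0033898 + 1.6162*I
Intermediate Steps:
t(Q) = -⅕ (t(Q) = 1/(-5) = -⅕)
f(Y) = 4*√Y
t(-3*2)/(-59) + ((-3 - 1*3)*f(-2))/(-21) = -⅕/(-59) + ((-3 - 1*3)*(4*√(-2)))/(-21) = -⅕*(-1/59) + ((-3 - 3)*(4*(I*√2)))*(-1/21) = 1/295 - 24*I*√2*(-1/21) = 1/295 + 8*I*√2/7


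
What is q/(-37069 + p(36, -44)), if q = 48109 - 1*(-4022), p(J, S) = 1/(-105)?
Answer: -5473755/3892246 ≈ -1.4063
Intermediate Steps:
p(J, S) = -1/105
q = 52131 (q = 48109 + 4022 = 52131)
q/(-37069 + p(36, -44)) = 52131/(-37069 - 1/105) = 52131/(-3892246/105) = 52131*(-105/3892246) = -5473755/3892246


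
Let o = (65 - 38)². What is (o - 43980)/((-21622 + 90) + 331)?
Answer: 14417/7067 ≈ 2.0400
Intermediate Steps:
o = 729 (o = 27² = 729)
(o - 43980)/((-21622 + 90) + 331) = (729 - 43980)/((-21622 + 90) + 331) = -43251/(-21532 + 331) = -43251/(-21201) = -43251*(-1/21201) = 14417/7067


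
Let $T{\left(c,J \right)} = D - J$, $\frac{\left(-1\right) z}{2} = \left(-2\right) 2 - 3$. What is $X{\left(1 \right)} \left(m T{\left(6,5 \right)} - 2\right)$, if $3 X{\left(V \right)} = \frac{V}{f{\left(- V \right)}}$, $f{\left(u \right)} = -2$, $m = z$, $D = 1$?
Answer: $\frac{29}{3} \approx 9.6667$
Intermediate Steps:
$z = 14$ ($z = - 2 \left(\left(-2\right) 2 - 3\right) = - 2 \left(-4 - 3\right) = \left(-2\right) \left(-7\right) = 14$)
$T{\left(c,J \right)} = 1 - J$
$m = 14$
$X{\left(V \right)} = - \frac{V}{6}$ ($X{\left(V \right)} = \frac{V \frac{1}{-2}}{3} = \frac{V \left(- \frac{1}{2}\right)}{3} = \frac{\left(- \frac{1}{2}\right) V}{3} = - \frac{V}{6}$)
$X{\left(1 \right)} \left(m T{\left(6,5 \right)} - 2\right) = \left(- \frac{1}{6}\right) 1 \left(14 \left(1 - 5\right) - 2\right) = - \frac{14 \left(1 - 5\right) - 2}{6} = - \frac{14 \left(-4\right) - 2}{6} = - \frac{-56 - 2}{6} = \left(- \frac{1}{6}\right) \left(-58\right) = \frac{29}{3}$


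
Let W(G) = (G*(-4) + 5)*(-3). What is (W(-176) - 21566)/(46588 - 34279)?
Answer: -23693/12309 ≈ -1.9249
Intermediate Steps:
W(G) = -15 + 12*G (W(G) = (-4*G + 5)*(-3) = (5 - 4*G)*(-3) = -15 + 12*G)
(W(-176) - 21566)/(46588 - 34279) = ((-15 + 12*(-176)) - 21566)/(46588 - 34279) = ((-15 - 2112) - 21566)/12309 = (-2127 - 21566)*(1/12309) = -23693*1/12309 = -23693/12309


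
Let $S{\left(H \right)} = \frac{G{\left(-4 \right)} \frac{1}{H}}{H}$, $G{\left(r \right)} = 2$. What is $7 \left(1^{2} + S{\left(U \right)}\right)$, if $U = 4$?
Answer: $\frac{63}{8} \approx 7.875$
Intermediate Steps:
$S{\left(H \right)} = \frac{2}{H^{2}}$ ($S{\left(H \right)} = \frac{2 \frac{1}{H}}{H} = \frac{2}{H^{2}}$)
$7 \left(1^{2} + S{\left(U \right)}\right) = 7 \left(1^{2} + \frac{2}{16}\right) = 7 \left(1 + 2 \cdot \frac{1}{16}\right) = 7 \left(1 + \frac{1}{8}\right) = 7 \cdot \frac{9}{8} = \frac{63}{8}$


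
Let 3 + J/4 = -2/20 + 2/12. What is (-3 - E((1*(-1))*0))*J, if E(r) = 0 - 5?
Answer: -352/15 ≈ -23.467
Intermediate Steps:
E(r) = -5
J = -176/15 (J = -12 + 4*(-2/20 + 2/12) = -12 + 4*(-2*1/20 + 2*(1/12)) = -12 + 4*(-1/10 + 1/6) = -12 + 4*(1/15) = -12 + 4/15 = -176/15 ≈ -11.733)
(-3 - E((1*(-1))*0))*J = (-3 - 1*(-5))*(-176/15) = (-3 + 5)*(-176/15) = 2*(-176/15) = -352/15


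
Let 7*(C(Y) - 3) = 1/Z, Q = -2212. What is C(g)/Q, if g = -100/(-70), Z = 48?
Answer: -1009/743232 ≈ -0.0013576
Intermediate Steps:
g = 10/7 (g = -100*(-1/70) = 10/7 ≈ 1.4286)
C(Y) = 1009/336 (C(Y) = 3 + (⅐)/48 = 3 + (⅐)*(1/48) = 3 + 1/336 = 1009/336)
C(g)/Q = (1009/336)/(-2212) = (1009/336)*(-1/2212) = -1009/743232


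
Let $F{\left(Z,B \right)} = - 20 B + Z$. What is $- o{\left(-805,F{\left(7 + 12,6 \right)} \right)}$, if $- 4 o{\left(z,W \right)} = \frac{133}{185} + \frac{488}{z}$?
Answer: $\frac{3357}{119140} \approx 0.028177$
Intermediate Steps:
$F{\left(Z,B \right)} = Z - 20 B$
$o{\left(z,W \right)} = - \frac{133}{740} - \frac{122}{z}$ ($o{\left(z,W \right)} = - \frac{\frac{133}{185} + \frac{488}{z}}{4} = - \frac{133}{740} - \frac{122}{z}$)
$- o{\left(-805,F{\left(7 + 12,6 \right)} \right)} = - (- \frac{133}{740} - \frac{122}{-805}) = - (- \frac{133}{740} - - \frac{122}{805}) = - (- \frac{133}{740} + \frac{122}{805}) = \left(-1\right) \left(- \frac{3357}{119140}\right) = \frac{3357}{119140}$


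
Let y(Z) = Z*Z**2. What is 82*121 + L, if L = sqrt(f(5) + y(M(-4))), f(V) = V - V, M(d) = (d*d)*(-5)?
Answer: 9922 + 320*I*sqrt(5) ≈ 9922.0 + 715.54*I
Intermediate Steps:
M(d) = -5*d**2 (M(d) = d**2*(-5) = -5*d**2)
f(V) = 0
y(Z) = Z**3
L = 320*I*sqrt(5) (L = sqrt(0 + (-5*(-4)**2)**3) = sqrt(0 + (-5*16)**3) = sqrt(0 + (-80)**3) = sqrt(0 - 512000) = sqrt(-512000) = 320*I*sqrt(5) ≈ 715.54*I)
82*121 + L = 82*121 + 320*I*sqrt(5) = 9922 + 320*I*sqrt(5)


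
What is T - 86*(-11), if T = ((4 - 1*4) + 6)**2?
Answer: 982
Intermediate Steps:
T = 36 (T = ((4 - 4) + 6)**2 = (0 + 6)**2 = 6**2 = 36)
T - 86*(-11) = 36 - 86*(-11) = 36 + 946 = 982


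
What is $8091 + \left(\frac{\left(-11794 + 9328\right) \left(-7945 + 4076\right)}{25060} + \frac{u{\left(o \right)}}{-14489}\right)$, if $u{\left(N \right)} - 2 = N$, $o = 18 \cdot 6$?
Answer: $\frac{1538016215423}{181547170} \approx 8471.7$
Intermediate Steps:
$o = 108$
$u{\left(N \right)} = 2 + N$
$8091 + \left(\frac{\left(-11794 + 9328\right) \left(-7945 + 4076\right)}{25060} + \frac{u{\left(o \right)}}{-14489}\right) = 8091 + \left(\frac{\left(-11794 + 9328\right) \left(-7945 + 4076\right)}{25060} + \frac{2 + 108}{-14489}\right) = 8091 + \left(\left(-2466\right) \left(-3869\right) \frac{1}{25060} + 110 \left(- \frac{1}{14489}\right)\right) = 8091 + \left(9540954 \cdot \frac{1}{25060} - \frac{110}{14489}\right) = 8091 + \left(\frac{4770477}{12530} - \frac{110}{14489}\right) = 8091 + \frac{69118062953}{181547170} = \frac{1538016215423}{181547170}$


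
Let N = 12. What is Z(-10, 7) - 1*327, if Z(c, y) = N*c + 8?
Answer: -439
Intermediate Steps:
Z(c, y) = 8 + 12*c (Z(c, y) = 12*c + 8 = 8 + 12*c)
Z(-10, 7) - 1*327 = (8 + 12*(-10)) - 1*327 = (8 - 120) - 327 = -112 - 327 = -439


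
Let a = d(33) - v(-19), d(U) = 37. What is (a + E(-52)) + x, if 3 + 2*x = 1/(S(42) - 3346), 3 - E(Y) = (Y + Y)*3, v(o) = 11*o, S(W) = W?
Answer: 3697175/6608 ≈ 559.50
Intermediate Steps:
E(Y) = 3 - 6*Y (E(Y) = 3 - (Y + Y)*3 = 3 - 2*Y*3 = 3 - 6*Y)
a = 246 (a = 37 - 11*(-19) = 37 - 1*(-209) = 37 + 209 = 246)
x = -9913/6608 (x = -3/2 + 1/(2*(42 - 3346)) = -3/2 + (½)/(-3304) = -3/2 + (½)*(-1/3304) = -3/2 - 1/6608 = -9913/6608 ≈ -1.5002)
(a + E(-52)) + x = (246 + (3 - 6*(-52))) - 9913/6608 = (246 + (3 + 312)) - 9913/6608 = (246 + 315) - 9913/6608 = 561 - 9913/6608 = 3697175/6608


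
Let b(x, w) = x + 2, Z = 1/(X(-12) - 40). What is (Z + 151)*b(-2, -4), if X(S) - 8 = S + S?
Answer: 0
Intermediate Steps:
X(S) = 8 + 2*S (X(S) = 8 + (S + S) = 8 + 2*S)
Z = -1/56 (Z = 1/((8 + 2*(-12)) - 40) = 1/((8 - 24) - 40) = 1/(-16 - 40) = 1/(-56) = -1/56 ≈ -0.017857)
b(x, w) = 2 + x
(Z + 151)*b(-2, -4) = (-1/56 + 151)*(2 - 2) = (8455/56)*0 = 0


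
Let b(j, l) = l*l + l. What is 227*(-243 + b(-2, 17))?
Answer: 14301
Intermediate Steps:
b(j, l) = l + l**2 (b(j, l) = l**2 + l = l + l**2)
227*(-243 + b(-2, 17)) = 227*(-243 + 17*(1 + 17)) = 227*(-243 + 17*18) = 227*(-243 + 306) = 227*63 = 14301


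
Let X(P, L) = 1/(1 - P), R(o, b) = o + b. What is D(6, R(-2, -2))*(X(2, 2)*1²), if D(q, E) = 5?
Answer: -5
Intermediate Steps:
R(o, b) = b + o
D(6, R(-2, -2))*(X(2, 2)*1²) = 5*(-1/(-1 + 2)*1²) = 5*(-1/1*1) = 5*(-1*1*1) = 5*(-1*1) = 5*(-1) = -5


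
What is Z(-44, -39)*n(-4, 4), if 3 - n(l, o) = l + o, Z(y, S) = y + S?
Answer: -249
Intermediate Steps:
Z(y, S) = S + y
n(l, o) = 3 - l - o (n(l, o) = 3 - (l + o) = 3 + (-l - o) = 3 - l - o)
Z(-44, -39)*n(-4, 4) = (-39 - 44)*(3 - 1*(-4) - 1*4) = -83*(3 + 4 - 4) = -83*3 = -249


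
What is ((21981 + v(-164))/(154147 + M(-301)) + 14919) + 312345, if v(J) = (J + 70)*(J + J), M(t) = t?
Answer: 50348310157/153846 ≈ 3.2726e+5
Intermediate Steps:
v(J) = 2*J*(70 + J) (v(J) = (70 + J)*(2*J) = 2*J*(70 + J))
((21981 + v(-164))/(154147 + M(-301)) + 14919) + 312345 = ((21981 + 2*(-164)*(70 - 164))/(154147 - 301) + 14919) + 312345 = ((21981 + 2*(-164)*(-94))/153846 + 14919) + 312345 = ((21981 + 30832)*(1/153846) + 14919) + 312345 = (52813*(1/153846) + 14919) + 312345 = (52813/153846 + 14919) + 312345 = 2295281287/153846 + 312345 = 50348310157/153846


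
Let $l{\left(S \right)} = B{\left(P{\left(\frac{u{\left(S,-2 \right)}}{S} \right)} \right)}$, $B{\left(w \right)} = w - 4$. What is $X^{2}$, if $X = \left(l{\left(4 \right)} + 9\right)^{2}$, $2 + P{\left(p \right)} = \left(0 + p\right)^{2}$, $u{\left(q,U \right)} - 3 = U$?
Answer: $\frac{5764801}{65536} \approx 87.964$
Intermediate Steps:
$u{\left(q,U \right)} = 3 + U$
$P{\left(p \right)} = -2 + p^{2}$ ($P{\left(p \right)} = -2 + \left(0 + p\right)^{2} = -2 + p^{2}$)
$B{\left(w \right)} = -4 + w$
$l{\left(S \right)} = -6 + \frac{1}{S^{2}}$ ($l{\left(S \right)} = -4 + \left(-2 + \left(\frac{3 - 2}{S}\right)^{2}\right) = -4 + \left(-2 + \left(1 \frac{1}{S}\right)^{2}\right) = -4 + \left(-2 + \left(\frac{1}{S}\right)^{2}\right) = -4 - \left(2 - \frac{1}{S^{2}}\right) = -6 + \frac{1}{S^{2}}$)
$X = \frac{2401}{256}$ ($X = \left(\left(-6 + \frac{1}{16}\right) + 9\right)^{2} = \left(- \frac{95}{16} + 9\right)^{2} = \left(\frac{49}{16}\right)^{2} = \frac{2401}{256} \approx 9.3789$)
$X^{2} = \left(\frac{2401}{256}\right)^{2} = \frac{5764801}{65536}$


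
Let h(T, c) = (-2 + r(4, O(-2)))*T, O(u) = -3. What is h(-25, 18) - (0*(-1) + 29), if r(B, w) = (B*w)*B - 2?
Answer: 1271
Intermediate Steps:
r(B, w) = -2 + w*B**2 (r(B, w) = w*B**2 - 2 = -2 + w*B**2)
h(T, c) = -52*T (h(T, c) = (-2 + (-2 - 3*4**2))*T = (-2 + (-2 - 3*16))*T = (-2 + (-2 - 48))*T = (-2 - 50)*T = -52*T)
h(-25, 18) - (0*(-1) + 29) = -52*(-25) - (0*(-1) + 29) = 1300 - (0 + 29) = 1300 - 1*29 = 1300 - 29 = 1271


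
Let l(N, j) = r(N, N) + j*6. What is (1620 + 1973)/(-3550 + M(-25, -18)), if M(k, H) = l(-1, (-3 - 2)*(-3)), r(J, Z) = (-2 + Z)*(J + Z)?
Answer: -3593/3454 ≈ -1.0402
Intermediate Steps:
l(N, j) = -4*N + 2*N² + 6*j (l(N, j) = (N² - 2*N - 2*N + N*N) + j*6 = (N² - 2*N - 2*N + N²) + 6*j = (-4*N + 2*N²) + 6*j = -4*N + 2*N² + 6*j)
M(k, H) = 96 (M(k, H) = -4*(-1) + 2*(-1)² + 6*((-3 - 2)*(-3)) = 4 + 2*1 + 6*(-5*(-3)) = 4 + 2 + 6*15 = 4 + 2 + 90 = 96)
(1620 + 1973)/(-3550 + M(-25, -18)) = (1620 + 1973)/(-3550 + 96) = 3593/(-3454) = 3593*(-1/3454) = -3593/3454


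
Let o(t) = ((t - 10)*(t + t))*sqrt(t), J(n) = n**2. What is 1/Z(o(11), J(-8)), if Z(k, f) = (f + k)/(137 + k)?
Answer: -861/307 + 803*sqrt(11)/614 ≈ 1.5330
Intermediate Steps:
o(t) = 2*t**(3/2)*(-10 + t) (o(t) = ((-10 + t)*(2*t))*sqrt(t) = (2*t*(-10 + t))*sqrt(t) = 2*t**(3/2)*(-10 + t))
Z(k, f) = (f + k)/(137 + k)
1/Z(o(11), J(-8)) = 1/(((-8)**2 + 2*11**(3/2)*(-10 + 11))/(137 + 2*11**(3/2)*(-10 + 11))) = 1/((64 + 2*(11*sqrt(11))*1)/(137 + 2*(11*sqrt(11))*1)) = 1/((64 + 22*sqrt(11))/(137 + 22*sqrt(11))) = (137 + 22*sqrt(11))/(64 + 22*sqrt(11))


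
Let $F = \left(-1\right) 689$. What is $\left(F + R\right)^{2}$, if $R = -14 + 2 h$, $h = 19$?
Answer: $442225$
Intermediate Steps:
$R = 24$ ($R = -14 + 2 \cdot 19 = -14 + 38 = 24$)
$F = -689$
$\left(F + R\right)^{2} = \left(-689 + 24\right)^{2} = \left(-665\right)^{2} = 442225$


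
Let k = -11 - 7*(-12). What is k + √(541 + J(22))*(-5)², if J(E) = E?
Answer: 73 + 25*√563 ≈ 666.19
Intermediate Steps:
k = 73 (k = -11 + 84 = 73)
k + √(541 + J(22))*(-5)² = 73 + √(541 + 22)*(-5)² = 73 + √563*25 = 73 + 25*√563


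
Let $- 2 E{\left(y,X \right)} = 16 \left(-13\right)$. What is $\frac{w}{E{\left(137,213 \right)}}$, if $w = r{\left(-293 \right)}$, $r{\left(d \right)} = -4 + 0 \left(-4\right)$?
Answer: $- \frac{1}{26} \approx -0.038462$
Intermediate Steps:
$E{\left(y,X \right)} = 104$ ($E{\left(y,X \right)} = - \frac{16 \left(-13\right)}{2} = \left(- \frac{1}{2}\right) \left(-208\right) = 104$)
$r{\left(d \right)} = -4$ ($r{\left(d \right)} = -4 + 0 = -4$)
$w = -4$
$\frac{w}{E{\left(137,213 \right)}} = - \frac{4}{104} = \left(-4\right) \frac{1}{104} = - \frac{1}{26}$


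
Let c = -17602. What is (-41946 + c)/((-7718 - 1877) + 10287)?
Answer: -14887/173 ≈ -86.052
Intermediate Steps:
(-41946 + c)/((-7718 - 1877) + 10287) = (-41946 - 17602)/((-7718 - 1877) + 10287) = -59548/(-9595 + 10287) = -59548/692 = -59548*1/692 = -14887/173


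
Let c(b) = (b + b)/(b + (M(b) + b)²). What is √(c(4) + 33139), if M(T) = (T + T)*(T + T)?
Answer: 5*√1774459661/1157 ≈ 182.04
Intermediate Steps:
M(T) = 4*T² (M(T) = (2*T)*(2*T) = 4*T²)
c(b) = 2*b/(b + (b + 4*b²)²) (c(b) = (b + b)/(b + (4*b² + b)²) = (2*b)/(b + (b + 4*b²)²) = 2*b/(b + (b + 4*b²)²))
√(c(4) + 33139) = √(2/(1 + 4*(1 + 4*4)²) + 33139) = √(2/(1 + 4*(1 + 16)²) + 33139) = √(2/(1 + 4*17²) + 33139) = √(2/(1 + 4*289) + 33139) = √(2/(1 + 1156) + 33139) = √(2/1157 + 33139) = √(38341825/1157) = 5*√1774459661/1157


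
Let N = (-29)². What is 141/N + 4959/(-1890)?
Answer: -433781/176610 ≈ -2.4562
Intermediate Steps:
N = 841
141/N + 4959/(-1890) = 141/841 + 4959/(-1890) = 141*(1/841) + 4959*(-1/1890) = 141/841 - 551/210 = -433781/176610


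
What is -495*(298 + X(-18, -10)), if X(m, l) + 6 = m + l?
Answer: -130680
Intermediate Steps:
X(m, l) = -6 + l + m (X(m, l) = -6 + (m + l) = -6 + (l + m) = -6 + l + m)
-495*(298 + X(-18, -10)) = -495*(298 + (-6 - 10 - 18)) = -495*(298 - 34) = -495*264 = -130680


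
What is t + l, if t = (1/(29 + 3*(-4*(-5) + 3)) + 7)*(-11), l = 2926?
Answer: 279191/98 ≈ 2848.9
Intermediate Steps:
t = -7557/98 (t = (1/(29 + 3*(20 + 3)) + 7)*(-11) = (1/(29 + 3*23) + 7)*(-11) = (1/(29 + 69) + 7)*(-11) = (1/98 + 7)*(-11) = (687/98)*(-11) = -7557/98 ≈ -77.112)
t + l = -7557/98 + 2926 = 279191/98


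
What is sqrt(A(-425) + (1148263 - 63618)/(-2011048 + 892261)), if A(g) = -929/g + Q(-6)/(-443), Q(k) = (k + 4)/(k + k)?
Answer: sqrt(3318956758749611782)/1652075470 ≈ 1.1027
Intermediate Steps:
Q(k) = (4 + k)/(2*k) (Q(k) = (4 + k)/((2*k)) = (4 + k)*(1/(2*k)) = (4 + k)/(2*k))
A(g) = -1/2658 - 929/g (A(g) = -929/g + ((1/2)*(4 - 6)/(-6))/(-443) = -929/g + ((1/2)*(-1/6)*(-2))*(-1/443) = -929/g + (1/6)*(-1/443) = -929/g - 1/2658 = -1/2658 - 929/g)
sqrt(A(-425) + (1148263 - 63618)/(-2011048 + 892261)) = sqrt((1/2658)*(-2469282 - 1*(-425))/(-425) + (1148263 - 63618)/(-2011048 + 892261)) = sqrt((1/2658)*(-1/425)*(-2469282 + 425) + 1084645/(-1118787)) = sqrt((1/2658)*(-1/425)*(-2468857) + 1084645*(-1/1118787)) = sqrt(2468857/1129650 - 1084645/1118787) = sqrt(10044809753/8260377350) = sqrt(3318956758749611782)/1652075470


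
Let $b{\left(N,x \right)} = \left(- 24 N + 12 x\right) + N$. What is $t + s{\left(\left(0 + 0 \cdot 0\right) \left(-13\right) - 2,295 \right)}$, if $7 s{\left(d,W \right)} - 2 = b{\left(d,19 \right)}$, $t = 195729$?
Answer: $\frac{1370379}{7} \approx 1.9577 \cdot 10^{5}$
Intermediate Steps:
$b{\left(N,x \right)} = - 23 N + 12 x$
$s{\left(d,W \right)} = \frac{230}{7} - \frac{23 d}{7}$ ($s{\left(d,W \right)} = \frac{2}{7} + \frac{- 23 d + 12 \cdot 19}{7} = \frac{2}{7} + \frac{- 23 d + 228}{7} = \frac{2}{7} + \frac{228 - 23 d}{7} = \frac{2}{7} - \left(- \frac{228}{7} + \frac{23 d}{7}\right) = \frac{230}{7} - \frac{23 d}{7}$)
$t + s{\left(\left(0 + 0 \cdot 0\right) \left(-13\right) - 2,295 \right)} = 195729 + \left(\frac{230}{7} - \frac{23 \left(\left(0 + 0 \cdot 0\right) \left(-13\right) - 2\right)}{7}\right) = 195729 + \left(\frac{230}{7} - \frac{23 \left(\left(0 + 0\right) \left(-13\right) - 2\right)}{7}\right) = 195729 + \left(\frac{230}{7} - \frac{23 \left(0 \left(-13\right) - 2\right)}{7}\right) = 195729 + \left(\frac{230}{7} - \frac{23 \left(0 - 2\right)}{7}\right) = 195729 + \left(\frac{230}{7} - - \frac{46}{7}\right) = 195729 + \left(\frac{230}{7} + \frac{46}{7}\right) = 195729 + \frac{276}{7} = \frac{1370379}{7}$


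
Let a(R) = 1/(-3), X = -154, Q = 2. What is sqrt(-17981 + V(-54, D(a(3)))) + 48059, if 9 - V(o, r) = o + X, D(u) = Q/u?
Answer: 48059 + 2*I*sqrt(4441) ≈ 48059.0 + 133.28*I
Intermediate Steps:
a(R) = -1/3 (a(R) = 1*(-1/3) = -1/3)
D(u) = 2/u
V(o, r) = 163 - o (V(o, r) = 9 - (o - 154) = 9 - (-154 + o) = 9 + (154 - o) = 163 - o)
sqrt(-17981 + V(-54, D(a(3)))) + 48059 = sqrt(-17981 + (163 - 1*(-54))) + 48059 = sqrt(-17981 + (163 + 54)) + 48059 = sqrt(-17981 + 217) + 48059 = sqrt(-17764) + 48059 = 2*I*sqrt(4441) + 48059 = 48059 + 2*I*sqrt(4441)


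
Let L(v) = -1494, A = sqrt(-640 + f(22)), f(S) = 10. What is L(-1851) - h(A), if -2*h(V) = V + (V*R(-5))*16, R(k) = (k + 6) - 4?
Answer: -1494 - 141*I*sqrt(70)/2 ≈ -1494.0 - 589.85*I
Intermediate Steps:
R(k) = 2 + k (R(k) = (6 + k) - 4 = 2 + k)
A = 3*I*sqrt(70) (A = sqrt(-640 + 10) = sqrt(-630) = 3*I*sqrt(70) ≈ 25.1*I)
h(V) = 47*V/2 (h(V) = -(V + (V*(2 - 5))*16)/2 = -(V + (V*(-3))*16)/2 = -(V - 3*V*16)/2 = -(V - 48*V)/2 = -(-47)*V/2 = 47*V/2)
L(-1851) - h(A) = -1494 - 47*3*I*sqrt(70)/2 = -1494 - 141*I*sqrt(70)/2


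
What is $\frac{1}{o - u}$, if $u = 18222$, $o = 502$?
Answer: $- \frac{1}{17720} \approx -5.6433 \cdot 10^{-5}$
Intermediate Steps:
$\frac{1}{o - u} = \frac{1}{502 - 18222} = \frac{1}{-17720} = - \frac{1}{17720}$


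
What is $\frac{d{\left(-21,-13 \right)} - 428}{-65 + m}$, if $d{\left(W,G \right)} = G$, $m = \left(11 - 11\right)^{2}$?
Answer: $\frac{441}{65} \approx 6.7846$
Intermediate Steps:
$m = 0$ ($m = 0^{2} = 0$)
$\frac{d{\left(-21,-13 \right)} - 428}{-65 + m} = \frac{-13 - 428}{-65 + 0} = - \frac{441}{-65} = \left(-441\right) \left(- \frac{1}{65}\right) = \frac{441}{65}$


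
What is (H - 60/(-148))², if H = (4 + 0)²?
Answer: 368449/1369 ≈ 269.14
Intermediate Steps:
H = 16 (H = 4² = 16)
(H - 60/(-148))² = (16 - 60/(-148))² = (16 - 60*(-1/148))² = (16 + 15/37)² = (607/37)² = 368449/1369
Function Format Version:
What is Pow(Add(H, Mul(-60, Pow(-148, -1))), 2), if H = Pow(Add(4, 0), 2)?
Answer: Rational(368449, 1369) ≈ 269.14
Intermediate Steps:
H = 16 (H = Pow(4, 2) = 16)
Pow(Add(H, Mul(-60, Pow(-148, -1))), 2) = Pow(Add(16, Mul(-60, Pow(-148, -1))), 2) = Pow(Add(16, Mul(-60, Rational(-1, 148))), 2) = Pow(Add(16, Rational(15, 37)), 2) = Pow(Rational(607, 37), 2) = Rational(368449, 1369)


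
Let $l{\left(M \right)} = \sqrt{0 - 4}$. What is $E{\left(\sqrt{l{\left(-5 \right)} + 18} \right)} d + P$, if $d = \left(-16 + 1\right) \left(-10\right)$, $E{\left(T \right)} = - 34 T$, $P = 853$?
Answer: $853 - 5100 \sqrt{18 + 2 i} \approx -20818.0 - 1200.2 i$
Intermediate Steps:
$l{\left(M \right)} = 2 i$ ($l{\left(M \right)} = \sqrt{-4} = 2 i$)
$d = 150$ ($d = \left(-15\right) \left(-10\right) = 150$)
$E{\left(\sqrt{l{\left(-5 \right)} + 18} \right)} d + P = - 34 \sqrt{2 i + 18} \cdot 150 + 853 = - 34 \sqrt{18 + 2 i} 150 + 853 = - 5100 \sqrt{18 + 2 i} + 853 = 853 - 5100 \sqrt{18 + 2 i}$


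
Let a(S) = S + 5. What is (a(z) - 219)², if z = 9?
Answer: 42025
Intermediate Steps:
a(S) = 5 + S
(a(z) - 219)² = ((5 + 9) - 219)² = (14 - 219)² = (-205)² = 42025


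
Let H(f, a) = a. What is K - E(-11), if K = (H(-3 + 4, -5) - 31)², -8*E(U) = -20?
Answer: 2587/2 ≈ 1293.5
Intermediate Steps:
E(U) = 5/2 (E(U) = -⅛*(-20) = 5/2)
K = 1296 (K = (-5 - 31)² = (-36)² = 1296)
K - E(-11) = 1296 - 1*5/2 = 1296 - 5/2 = 2587/2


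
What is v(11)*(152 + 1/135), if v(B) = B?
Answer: 225731/135 ≈ 1672.1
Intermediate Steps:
v(11)*(152 + 1/135) = 11*(152 + 1/135) = 11*(20521/135) = 225731/135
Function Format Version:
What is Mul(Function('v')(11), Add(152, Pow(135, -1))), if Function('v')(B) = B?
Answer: Rational(225731, 135) ≈ 1672.1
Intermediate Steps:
Mul(Function('v')(11), Add(152, Pow(135, -1))) = Mul(11, Add(152, Pow(135, -1))) = Mul(11, Add(152, Rational(1, 135))) = Mul(11, Rational(20521, 135)) = Rational(225731, 135)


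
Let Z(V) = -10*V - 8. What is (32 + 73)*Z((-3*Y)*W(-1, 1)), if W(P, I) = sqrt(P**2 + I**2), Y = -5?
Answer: -840 - 15750*sqrt(2) ≈ -23114.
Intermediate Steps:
W(P, I) = sqrt(I**2 + P**2)
Z(V) = -8 - 10*V
(32 + 73)*Z((-3*Y)*W(-1, 1)) = (32 + 73)*(-8 - 10*(-3*(-5))*sqrt(1**2 + (-1)**2)) = 105*(-8 - 150*sqrt(1 + 1)) = 105*(-8 - 150*sqrt(2)) = -840 - 15750*sqrt(2)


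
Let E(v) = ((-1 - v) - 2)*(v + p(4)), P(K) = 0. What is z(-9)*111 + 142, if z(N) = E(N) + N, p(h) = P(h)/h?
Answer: -6851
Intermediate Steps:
p(h) = 0 (p(h) = 0/h = 0)
E(v) = v*(-3 - v) (E(v) = ((-1 - v) - 2)*(v + 0) = (-3 - v)*v = v*(-3 - v))
z(N) = N + N*(-3 - N) (z(N) = N*(-3 - N) + N = N + N*(-3 - N))
z(-9)*111 + 142 = -9*(-2 - 1*(-9))*111 + 142 = -9*(-2 + 9)*111 + 142 = -9*7*111 + 142 = -63*111 + 142 = -6993 + 142 = -6851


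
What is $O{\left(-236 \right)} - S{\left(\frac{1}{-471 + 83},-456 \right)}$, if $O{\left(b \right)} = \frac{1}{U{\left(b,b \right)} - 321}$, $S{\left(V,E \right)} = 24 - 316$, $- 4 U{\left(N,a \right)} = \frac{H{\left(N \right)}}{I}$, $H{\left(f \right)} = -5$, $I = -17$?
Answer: $\frac{6375168}{21833} \approx 292.0$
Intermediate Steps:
$U{\left(N,a \right)} = - \frac{5}{68}$ ($U{\left(N,a \right)} = - \frac{\left(-5\right) \frac{1}{-17}}{4} = - \frac{\left(-5\right) \left(- \frac{1}{17}\right)}{4} = \left(- \frac{1}{4}\right) \frac{5}{17} = - \frac{5}{68}$)
$S{\left(V,E \right)} = -292$ ($S{\left(V,E \right)} = 24 - 316 = -292$)
$O{\left(b \right)} = - \frac{68}{21833}$ ($O{\left(b \right)} = \frac{1}{- \frac{5}{68} - 321} = \frac{1}{- \frac{21833}{68}} = - \frac{68}{21833}$)
$O{\left(-236 \right)} - S{\left(\frac{1}{-471 + 83},-456 \right)} = - \frac{68}{21833} - -292 = - \frac{68}{21833} + 292 = \frac{6375168}{21833}$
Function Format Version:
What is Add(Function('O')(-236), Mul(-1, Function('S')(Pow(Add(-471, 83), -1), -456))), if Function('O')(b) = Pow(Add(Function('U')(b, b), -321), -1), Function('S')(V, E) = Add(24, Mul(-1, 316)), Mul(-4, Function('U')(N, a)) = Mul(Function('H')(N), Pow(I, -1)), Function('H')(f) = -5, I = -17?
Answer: Rational(6375168, 21833) ≈ 292.00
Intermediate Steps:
Function('U')(N, a) = Rational(-5, 68) (Function('U')(N, a) = Mul(Rational(-1, 4), Mul(-5, Pow(-17, -1))) = Mul(Rational(-1, 4), Mul(-5, Rational(-1, 17))) = Mul(Rational(-1, 4), Rational(5, 17)) = Rational(-5, 68))
Function('S')(V, E) = -292 (Function('S')(V, E) = Add(24, -316) = -292)
Function('O')(b) = Rational(-68, 21833) (Function('O')(b) = Pow(Add(Rational(-5, 68), -321), -1) = Pow(Rational(-21833, 68), -1) = Rational(-68, 21833))
Add(Function('O')(-236), Mul(-1, Function('S')(Pow(Add(-471, 83), -1), -456))) = Add(Rational(-68, 21833), Mul(-1, -292)) = Add(Rational(-68, 21833), 292) = Rational(6375168, 21833)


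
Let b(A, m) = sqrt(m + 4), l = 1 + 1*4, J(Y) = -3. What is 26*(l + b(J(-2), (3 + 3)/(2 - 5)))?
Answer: 130 + 26*sqrt(2) ≈ 166.77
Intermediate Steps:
l = 5 (l = 1 + 4 = 5)
b(A, m) = sqrt(4 + m)
26*(l + b(J(-2), (3 + 3)/(2 - 5))) = 26*(5 + sqrt(4 + (3 + 3)/(2 - 5))) = 26*(5 + sqrt(4 + 6/(-3))) = 26*(5 + sqrt(4 + 6*(-1/3))) = 26*(5 + sqrt(4 - 2)) = 26*(5 + sqrt(2)) = 130 + 26*sqrt(2)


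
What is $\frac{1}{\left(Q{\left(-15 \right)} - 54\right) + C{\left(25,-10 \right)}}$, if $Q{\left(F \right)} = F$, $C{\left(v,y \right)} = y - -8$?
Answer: $- \frac{1}{71} \approx -0.014085$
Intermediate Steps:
$C{\left(v,y \right)} = 8 + y$ ($C{\left(v,y \right)} = y + 8 = 8 + y$)
$\frac{1}{\left(Q{\left(-15 \right)} - 54\right) + C{\left(25,-10 \right)}} = \frac{1}{\left(-15 - 54\right) + \left(8 - 10\right)} = \frac{1}{-69 - 2} = \frac{1}{-71} = - \frac{1}{71}$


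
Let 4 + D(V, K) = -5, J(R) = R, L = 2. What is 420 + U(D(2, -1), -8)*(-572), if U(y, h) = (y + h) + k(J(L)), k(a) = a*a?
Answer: 7856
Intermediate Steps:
k(a) = a**2
D(V, K) = -9 (D(V, K) = -4 - 5 = -9)
U(y, h) = 4 + h + y (U(y, h) = (y + h) + 2**2 = (h + y) + 4 = 4 + h + y)
420 + U(D(2, -1), -8)*(-572) = 420 + (4 - 8 - 9)*(-572) = 420 - 13*(-572) = 420 + 7436 = 7856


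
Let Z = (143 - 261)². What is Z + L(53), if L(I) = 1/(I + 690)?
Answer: 10345533/743 ≈ 13924.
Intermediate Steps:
L(I) = 1/(690 + I)
Z = 13924 (Z = (-118)² = 13924)
Z + L(53) = 13924 + 1/(690 + 53) = 13924 + 1/743 = 10345533/743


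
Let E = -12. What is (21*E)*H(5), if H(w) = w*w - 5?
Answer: -5040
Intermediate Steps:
H(w) = -5 + w² (H(w) = w² - 5 = -5 + w²)
(21*E)*H(5) = (21*(-12))*(-5 + 5²) = -252*(-5 + 25) = -252*20 = -5040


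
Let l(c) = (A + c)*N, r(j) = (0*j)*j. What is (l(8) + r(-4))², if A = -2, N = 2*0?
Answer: 0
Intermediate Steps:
N = 0
r(j) = 0 (r(j) = 0*j = 0)
l(c) = 0 (l(c) = (-2 + c)*0 = 0)
(l(8) + r(-4))² = (0 + 0)² = 0² = 0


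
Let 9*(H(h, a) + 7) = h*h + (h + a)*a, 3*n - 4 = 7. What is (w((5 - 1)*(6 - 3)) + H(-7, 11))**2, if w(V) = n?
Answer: 49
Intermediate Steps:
n = 11/3 (n = 4/3 + (1/3)*7 = 4/3 + 7/3 = 11/3 ≈ 3.6667)
w(V) = 11/3
H(h, a) = -7 + h**2/9 + a*(a + h)/9 (H(h, a) = -7 + (h*h + (h + a)*a)/9 = -7 + (h**2 + (a + h)*a)/9 = -7 + (h**2 + a*(a + h))/9 = -7 + (h**2/9 + a*(a + h)/9) = -7 + h**2/9 + a*(a + h)/9)
(w((5 - 1)*(6 - 3)) + H(-7, 11))**2 = (11/3 + (-7 + (1/9)*11**2 + (1/9)*(-7)**2 + (1/9)*11*(-7)))**2 = (11/3 + (-7 + (1/9)*121 + (1/9)*49 - 77/9))**2 = (11/3 + (-7 + 121/9 + 49/9 - 77/9))**2 = (11/3 + 10/3)**2 = 7**2 = 49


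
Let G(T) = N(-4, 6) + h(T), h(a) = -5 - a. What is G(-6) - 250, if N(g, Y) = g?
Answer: -253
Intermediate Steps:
G(T) = -9 - T (G(T) = -4 + (-5 - T) = -9 - T)
G(-6) - 250 = (-9 - 1*(-6)) - 250 = (-9 + 6) - 250 = -3 - 250 = -253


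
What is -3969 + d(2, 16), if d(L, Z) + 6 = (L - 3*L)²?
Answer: -3959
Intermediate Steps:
d(L, Z) = -6 + 4*L² (d(L, Z) = -6 + (L - 3*L)² = -6 + (-2*L)² = -6 + 4*L²)
-3969 + d(2, 16) = -3969 + (-6 + 4*2²) = -3969 + (-6 + 4*4) = -3969 + (-6 + 16) = -3969 + 10 = -3959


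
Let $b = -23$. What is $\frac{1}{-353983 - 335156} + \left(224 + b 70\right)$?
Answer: $- \frac{955146655}{689139} \approx -1386.0$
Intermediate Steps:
$\frac{1}{-353983 - 335156} + \left(224 + b 70\right) = \frac{1}{-353983 - 335156} + \left(224 - 1610\right) = \frac{1}{-689139} + \left(224 - 1610\right) = - \frac{1}{689139} - 1386 = - \frac{955146655}{689139}$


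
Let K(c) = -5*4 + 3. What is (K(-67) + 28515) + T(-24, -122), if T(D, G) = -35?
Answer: 28463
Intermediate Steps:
K(c) = -17 (K(c) = -20 + 3 = -17)
(K(-67) + 28515) + T(-24, -122) = (-17 + 28515) - 35 = 28498 - 35 = 28463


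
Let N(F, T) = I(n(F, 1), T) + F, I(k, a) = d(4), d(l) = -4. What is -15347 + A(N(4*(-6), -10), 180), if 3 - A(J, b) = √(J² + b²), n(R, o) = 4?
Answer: -15344 - 4*√2074 ≈ -15526.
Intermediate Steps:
I(k, a) = -4
N(F, T) = -4 + F
A(J, b) = 3 - √(J² + b²)
-15347 + A(N(4*(-6), -10), 180) = -15347 + (3 - √((-4 + 4*(-6))² + 180²)) = -15347 + (3 - √((-4 - 24)² + 32400)) = -15347 + (3 - √((-28)² + 32400)) = -15347 + (3 - √(784 + 32400)) = -15347 + (3 - √33184) = -15347 + (3 - 4*√2074) = -15344 - 4*√2074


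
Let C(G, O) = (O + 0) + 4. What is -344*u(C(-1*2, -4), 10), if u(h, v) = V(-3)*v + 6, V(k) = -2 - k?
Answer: -5504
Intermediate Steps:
C(G, O) = 4 + O (C(G, O) = O + 4 = 4 + O)
u(h, v) = 6 + v (u(h, v) = (-2 - 1*(-3))*v + 6 = (-2 + 3)*v + 6 = 1*v + 6 = v + 6 = 6 + v)
-344*u(C(-1*2, -4), 10) = -344*(6 + 10) = -344*16 = -5504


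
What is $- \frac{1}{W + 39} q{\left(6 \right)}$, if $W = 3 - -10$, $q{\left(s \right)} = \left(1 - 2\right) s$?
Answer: $\frac{3}{26} \approx 0.11538$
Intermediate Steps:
$q{\left(s \right)} = - s$ ($q{\left(s \right)} = \left(1 - 2\right) s = - s$)
$W = 13$ ($W = 3 + 10 = 13$)
$- \frac{1}{W + 39} q{\left(6 \right)} = - \frac{1}{13 + 39} \left(\left(-1\right) 6\right) = - \frac{1}{52} \left(-6\right) = \left(-1\right) \frac{1}{52} \left(-6\right) = \left(- \frac{1}{52}\right) \left(-6\right) = \frac{3}{26}$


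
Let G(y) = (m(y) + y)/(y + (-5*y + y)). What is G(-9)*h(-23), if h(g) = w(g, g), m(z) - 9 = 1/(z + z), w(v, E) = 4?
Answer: -2/243 ≈ -0.0082304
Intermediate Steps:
m(z) = 9 + 1/(2*z) (m(z) = 9 + 1/(z + z) = 9 + 1/(2*z))
h(g) = 4
G(y) = -(9 + y + 1/(2*y))/(3*y) (G(y) = ((9 + 1/(2*y)) + y)/(y + (-5*y + y)) = (9 + y + 1/(2*y))/(y - 4*y) = (9 + y + 1/(2*y))/((-3*y)) = (9 + y + 1/(2*y))*(-1/(3*y)) = -(9 + y + 1/(2*y))/(3*y))
G(-9)*h(-23) = ((⅙)*(-1 - 2*(-9)*(9 - 9))/(-9)²)*4 = ((⅙)*(1/81)*(-1 - 2*(-9)*0))*4 = ((⅙)*(1/81)*(-1 + 0))*4 = ((⅙)*(1/81)*(-1))*4 = -1/486*4 = -2/243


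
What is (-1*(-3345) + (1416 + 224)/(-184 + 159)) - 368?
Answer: 14557/5 ≈ 2911.4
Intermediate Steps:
(-1*(-3345) + (1416 + 224)/(-184 + 159)) - 368 = (3345 + 1640/(-25)) - 368 = (3345 + 1640*(-1/25)) - 368 = (3345 - 328/5) - 368 = 16397/5 - 368 = 14557/5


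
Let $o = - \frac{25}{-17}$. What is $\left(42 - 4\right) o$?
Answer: $\frac{950}{17} \approx 55.882$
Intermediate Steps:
$o = \frac{25}{17}$ ($o = \left(-25\right) \left(- \frac{1}{17}\right) = \frac{25}{17} \approx 1.4706$)
$\left(42 - 4\right) o = \left(42 - 4\right) \frac{25}{17} = 38 \cdot \frac{25}{17} = \frac{950}{17}$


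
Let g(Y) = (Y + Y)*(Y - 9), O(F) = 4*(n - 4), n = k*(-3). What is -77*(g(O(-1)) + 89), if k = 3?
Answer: -495341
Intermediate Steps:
n = -9 (n = 3*(-3) = -9)
O(F) = -52 (O(F) = 4*(-9 - 4) = 4*(-13) = -52)
g(Y) = 2*Y*(-9 + Y) (g(Y) = (2*Y)*(-9 + Y) = 2*Y*(-9 + Y))
-77*(g(O(-1)) + 89) = -77*(2*(-52)*(-9 - 52) + 89) = -77*(2*(-52)*(-61) + 89) = -77*(6344 + 89) = -77*6433 = -495341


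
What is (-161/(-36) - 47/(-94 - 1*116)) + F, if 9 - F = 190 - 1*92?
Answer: -106223/1260 ≈ -84.304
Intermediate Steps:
F = -89 (F = 9 - (190 - 1*92) = 9 - (190 - 92) = 9 - 1*98 = 9 - 98 = -89)
(-161/(-36) - 47/(-94 - 1*116)) + F = (-161/(-36) - 47/(-94 - 1*116)) - 89 = (-161*(-1/36) - 47/(-94 - 116)) - 89 = (161/36 - 47/(-210)) - 89 = (161/36 - 47*(-1/210)) - 89 = (161/36 + 47/210) - 89 = 5917/1260 - 89 = -106223/1260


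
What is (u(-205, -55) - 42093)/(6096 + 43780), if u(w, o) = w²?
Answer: -17/12469 ≈ -0.0013634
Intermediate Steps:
(u(-205, -55) - 42093)/(6096 + 43780) = ((-205)² - 42093)/(6096 + 43780) = (42025 - 42093)/49876 = -68*1/49876 = -17/12469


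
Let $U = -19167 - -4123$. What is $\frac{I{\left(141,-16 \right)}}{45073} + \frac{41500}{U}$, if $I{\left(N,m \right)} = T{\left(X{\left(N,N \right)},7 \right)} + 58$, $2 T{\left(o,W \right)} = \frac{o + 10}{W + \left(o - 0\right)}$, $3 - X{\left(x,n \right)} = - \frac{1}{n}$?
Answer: $- \frac{659518039570}{239192089283} \approx -2.7573$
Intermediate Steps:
$U = -15044$ ($U = -19167 + 4123 = -15044$)
$X{\left(x,n \right)} = 3 + \frac{1}{n}$ ($X{\left(x,n \right)} = 3 - - \frac{1}{n} = 3 + \frac{1}{n}$)
$T{\left(o,W \right)} = \frac{10 + o}{2 \left(W + o\right)}$ ($T{\left(o,W \right)} = \frac{\left(o + 10\right) \frac{1}{W + \left(o - 0\right)}}{2} = \frac{\left(10 + o\right) \frac{1}{W + \left(o + 0\right)}}{2} = \frac{\left(10 + o\right) \frac{1}{W + o}}{2} = \frac{\frac{1}{W + o} \left(10 + o\right)}{2} = \frac{10 + o}{2 \left(W + o\right)}$)
$I{\left(N,m \right)} = 58 + \frac{\frac{13}{2} + \frac{1}{2 N}}{10 + \frac{1}{N}}$ ($I{\left(N,m \right)} = \frac{5 + \frac{3 + \frac{1}{N}}{2}}{7 + \left(3 + \frac{1}{N}\right)} + 58 = \frac{5 + \left(\frac{3}{2} + \frac{1}{2 N}\right)}{10 + \frac{1}{N}} + 58 = \frac{\frac{13}{2} + \frac{1}{2 N}}{10 + \frac{1}{N}} + 58 = 58 + \frac{\frac{13}{2} + \frac{1}{2 N}}{10 + \frac{1}{N}}$)
$\frac{I{\left(141,-16 \right)}}{45073} + \frac{41500}{U} = \frac{\frac{3}{2} \frac{1}{1 + 10 \cdot 141} \left(39 + 391 \cdot 141\right)}{45073} + \frac{41500}{-15044} = \frac{3 \left(39 + 55131\right)}{2 \left(1 + 1410\right)} \frac{1}{45073} + 41500 \left(- \frac{1}{15044}\right) = \frac{3}{2} \cdot \frac{1}{1411} \cdot 55170 \cdot \frac{1}{45073} - \frac{10375}{3761} = \frac{82755}{1411} \cdot \frac{1}{45073} - \frac{10375}{3761} = \frac{82755}{63598003} - \frac{10375}{3761} = - \frac{659518039570}{239192089283}$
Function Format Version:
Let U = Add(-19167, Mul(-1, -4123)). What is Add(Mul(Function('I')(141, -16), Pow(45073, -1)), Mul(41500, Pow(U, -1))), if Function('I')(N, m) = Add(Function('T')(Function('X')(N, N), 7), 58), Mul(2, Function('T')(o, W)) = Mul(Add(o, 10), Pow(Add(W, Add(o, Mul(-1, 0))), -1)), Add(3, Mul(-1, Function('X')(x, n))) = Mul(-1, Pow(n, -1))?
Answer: Rational(-659518039570, 239192089283) ≈ -2.7573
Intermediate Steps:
U = -15044 (U = Add(-19167, 4123) = -15044)
Function('X')(x, n) = Add(3, Pow(n, -1)) (Function('X')(x, n) = Add(3, Mul(-1, Mul(-1, Pow(n, -1)))) = Add(3, Pow(n, -1)))
Function('T')(o, W) = Mul(Rational(1, 2), Pow(Add(W, o), -1), Add(10, o)) (Function('T')(o, W) = Mul(Rational(1, 2), Mul(Add(o, 10), Pow(Add(W, Add(o, Mul(-1, 0))), -1))) = Mul(Rational(1, 2), Mul(Add(10, o), Pow(Add(W, Add(o, 0)), -1))) = Mul(Rational(1, 2), Mul(Add(10, o), Pow(Add(W, o), -1))) = Mul(Rational(1, 2), Mul(Pow(Add(W, o), -1), Add(10, o))) = Mul(Rational(1, 2), Pow(Add(W, o), -1), Add(10, o)))
Function('I')(N, m) = Add(58, Mul(Pow(Add(10, Pow(N, -1)), -1), Add(Rational(13, 2), Mul(Rational(1, 2), Pow(N, -1))))) (Function('I')(N, m) = Add(Mul(Pow(Add(7, Add(3, Pow(N, -1))), -1), Add(5, Mul(Rational(1, 2), Add(3, Pow(N, -1))))), 58) = Add(Mul(Pow(Add(10, Pow(N, -1)), -1), Add(5, Add(Rational(3, 2), Mul(Rational(1, 2), Pow(N, -1))))), 58) = Add(Mul(Pow(Add(10, Pow(N, -1)), -1), Add(Rational(13, 2), Mul(Rational(1, 2), Pow(N, -1)))), 58) = Add(58, Mul(Pow(Add(10, Pow(N, -1)), -1), Add(Rational(13, 2), Mul(Rational(1, 2), Pow(N, -1))))))
Add(Mul(Function('I')(141, -16), Pow(45073, -1)), Mul(41500, Pow(U, -1))) = Add(Mul(Mul(Rational(3, 2), Pow(Add(1, Mul(10, 141)), -1), Add(39, Mul(391, 141))), Pow(45073, -1)), Mul(41500, Pow(-15044, -1))) = Add(Mul(Mul(Rational(3, 2), Pow(Add(1, 1410), -1), Add(39, 55131)), Rational(1, 45073)), Mul(41500, Rational(-1, 15044))) = Add(Mul(Mul(Rational(3, 2), Pow(1411, -1), 55170), Rational(1, 45073)), Rational(-10375, 3761)) = Add(Mul(Mul(Rational(3, 2), Rational(1, 1411), 55170), Rational(1, 45073)), Rational(-10375, 3761)) = Add(Mul(Rational(82755, 1411), Rational(1, 45073)), Rational(-10375, 3761)) = Add(Rational(82755, 63598003), Rational(-10375, 3761)) = Rational(-659518039570, 239192089283)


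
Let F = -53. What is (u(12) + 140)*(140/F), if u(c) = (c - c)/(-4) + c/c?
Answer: -19740/53 ≈ -372.45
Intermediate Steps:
u(c) = 1 (u(c) = 0*(-¼) + 1 = 0 + 1 = 1)
(u(12) + 140)*(140/F) = (1 + 140)*(140/(-53)) = 141*(140*(-1/53)) = 141*(-140/53) = -19740/53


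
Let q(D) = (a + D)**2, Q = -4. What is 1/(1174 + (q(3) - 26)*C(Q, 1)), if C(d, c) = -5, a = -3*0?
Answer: 1/1259 ≈ 0.00079428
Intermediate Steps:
a = 0
q(D) = D**2 (q(D) = (0 + D)**2 = D**2)
1/(1174 + (q(3) - 26)*C(Q, 1)) = 1/(1174 + (3**2 - 26)*(-5)) = 1/(1174 + (9 - 26)*(-5)) = 1/(1174 - 17*(-5)) = 1/(1174 + 85) = 1/1259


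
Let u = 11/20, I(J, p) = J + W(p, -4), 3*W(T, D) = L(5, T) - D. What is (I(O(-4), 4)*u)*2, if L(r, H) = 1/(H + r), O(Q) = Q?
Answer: -781/270 ≈ -2.8926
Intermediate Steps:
W(T, D) = -D/3 + 1/(3*(5 + T)) (W(T, D) = (1/(T + 5) - D)/3 = (1/(5 + T) - D)/3 = -D/3 + 1/(3*(5 + T)))
I(J, p) = J + (21 + 4*p)/(3*(5 + p)) (I(J, p) = J + (1 - 1*(-4)*(5 + p))/(3*(5 + p)) = J + (1 + (20 + 4*p))/(3*(5 + p)) = J + (21 + 4*p)/(3*(5 + p)))
u = 11/20 (u = 11*(1/20) = 11/20 ≈ 0.55000)
(I(O(-4), 4)*u)*2 = (((1 + (4 + 3*(-4))*(5 + 4))/(3*(5 + 4)))*(11/20))*2 = (((⅓)*(1 + (4 - 12)*9)/9)*(11/20))*2 = (((⅓)*(⅑)*(1 - 8*9))*(11/20))*2 = (((⅓)*(⅑)*(1 - 72))*(11/20))*2 = (((⅓)*(⅑)*(-71))*(11/20))*2 = -71/27*11/20*2 = -781/540*2 = -781/270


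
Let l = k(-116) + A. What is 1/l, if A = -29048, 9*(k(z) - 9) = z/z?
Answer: -9/261350 ≈ -3.4437e-5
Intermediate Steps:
k(z) = 82/9 (k(z) = 9 + (z/z)/9 = 9 + (1/9)*1 = 9 + 1/9 = 82/9)
l = -261350/9 (l = 82/9 - 29048 = -261350/9 ≈ -29039.)
1/l = 1/(-261350/9) = -9/261350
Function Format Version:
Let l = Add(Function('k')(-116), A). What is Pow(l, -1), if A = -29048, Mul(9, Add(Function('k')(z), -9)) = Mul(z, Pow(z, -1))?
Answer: Rational(-9, 261350) ≈ -3.4437e-5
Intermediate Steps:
Function('k')(z) = Rational(82, 9) (Function('k')(z) = Add(9, Mul(Rational(1, 9), Mul(z, Pow(z, -1)))) = Add(9, Mul(Rational(1, 9), 1)) = Add(9, Rational(1, 9)) = Rational(82, 9))
l = Rational(-261350, 9) (l = Add(Rational(82, 9), -29048) = Rational(-261350, 9) ≈ -29039.)
Pow(l, -1) = Pow(Rational(-261350, 9), -1) = Rational(-9, 261350)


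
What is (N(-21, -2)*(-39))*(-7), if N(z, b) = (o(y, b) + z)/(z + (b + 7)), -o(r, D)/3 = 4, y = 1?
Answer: 9009/16 ≈ 563.06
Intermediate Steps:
o(r, D) = -12 (o(r, D) = -3*4 = -12)
N(z, b) = (-12 + z)/(7 + b + z) (N(z, b) = (-12 + z)/(z + (b + 7)) = (-12 + z)/(z + (7 + b)) = (-12 + z)/(7 + b + z))
(N(-21, -2)*(-39))*(-7) = (((-12 - 21)/(7 - 2 - 21))*(-39))*(-7) = ((-33/(-16))*(-39))*(-7) = (-1/16*(-33)*(-39))*(-7) = ((33/16)*(-39))*(-7) = -1287/16*(-7) = 9009/16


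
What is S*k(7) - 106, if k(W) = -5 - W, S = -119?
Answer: 1322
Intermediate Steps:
S*k(7) - 106 = -119*(-5 - 1*7) - 106 = -119*(-5 - 7) - 106 = -119*(-12) - 106 = 1428 - 106 = 1322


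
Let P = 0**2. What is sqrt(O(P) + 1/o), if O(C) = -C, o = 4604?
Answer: sqrt(1151)/2302 ≈ 0.014738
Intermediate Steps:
P = 0
sqrt(O(P) + 1/o) = sqrt(-1*0 + 1/4604) = sqrt(0 + 1/4604) = sqrt(1/4604) = sqrt(1151)/2302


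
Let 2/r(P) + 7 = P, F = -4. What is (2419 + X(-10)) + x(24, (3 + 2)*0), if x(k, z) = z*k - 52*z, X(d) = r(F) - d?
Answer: 26717/11 ≈ 2428.8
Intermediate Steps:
r(P) = 2/(-7 + P)
X(d) = -2/11 - d (X(d) = 2/(-7 - 4) - d = 2/(-11) - d = 2*(-1/11) - d = -2/11 - d)
x(k, z) = -52*z + k*z (x(k, z) = k*z - 52*z = -52*z + k*z)
(2419 + X(-10)) + x(24, (3 + 2)*0) = (2419 + (-2/11 - 1*(-10))) + ((3 + 2)*0)*(-52 + 24) = (2419 + (-2/11 + 10)) + (5*0)*(-28) = (2419 + 108/11) + 0*(-28) = 26717/11 + 0 = 26717/11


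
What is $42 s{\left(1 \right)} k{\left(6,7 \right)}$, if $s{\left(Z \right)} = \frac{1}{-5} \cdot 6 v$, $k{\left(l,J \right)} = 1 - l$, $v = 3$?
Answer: $756$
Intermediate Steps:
$s{\left(Z \right)} = - \frac{18}{5}$ ($s{\left(Z \right)} = \frac{1}{-5} \cdot 6 \cdot 3 = \left(- \frac{1}{5}\right) 6 \cdot 3 = \left(- \frac{6}{5}\right) 3 = - \frac{18}{5}$)
$42 s{\left(1 \right)} k{\left(6,7 \right)} = 42 \left(- \frac{18}{5}\right) \left(1 - 6\right) = - \frac{756 \left(1 - 6\right)}{5} = \left(- \frac{756}{5}\right) \left(-5\right) = 756$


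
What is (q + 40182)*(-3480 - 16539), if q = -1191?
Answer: -780560829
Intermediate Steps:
(q + 40182)*(-3480 - 16539) = (-1191 + 40182)*(-3480 - 16539) = 38991*(-20019) = -780560829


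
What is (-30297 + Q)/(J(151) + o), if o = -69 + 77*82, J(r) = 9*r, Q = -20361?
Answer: -25329/3802 ≈ -6.6620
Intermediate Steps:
o = 6245 (o = -69 + 6314 = 6245)
(-30297 + Q)/(J(151) + o) = (-30297 - 20361)/(9*151 + 6245) = -50658/(1359 + 6245) = -50658/7604 = -50658*1/7604 = -25329/3802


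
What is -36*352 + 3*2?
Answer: -12666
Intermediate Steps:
-36*352 + 3*2 = -12672 + 6 = -12666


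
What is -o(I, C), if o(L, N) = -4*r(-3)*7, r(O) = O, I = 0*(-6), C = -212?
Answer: -84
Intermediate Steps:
I = 0
o(L, N) = 84 (o(L, N) = -4*(-3)*7 = 12*7 = 84)
-o(I, C) = -1*84 = -84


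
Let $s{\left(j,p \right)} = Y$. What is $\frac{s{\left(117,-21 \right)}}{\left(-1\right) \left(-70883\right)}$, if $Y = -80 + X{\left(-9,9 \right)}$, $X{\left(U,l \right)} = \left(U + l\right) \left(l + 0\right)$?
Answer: $- \frac{80}{70883} \approx -0.0011286$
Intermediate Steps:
$X{\left(U,l \right)} = l \left(U + l\right)$ ($X{\left(U,l \right)} = \left(U + l\right) l = l \left(U + l\right)$)
$Y = -80$ ($Y = -80 + 9 \left(-9 + 9\right) = -80 + 9 \cdot 0 = -80 + 0 = -80$)
$s{\left(j,p \right)} = -80$
$\frac{s{\left(117,-21 \right)}}{\left(-1\right) \left(-70883\right)} = - \frac{80}{\left(-1\right) \left(-70883\right)} = - \frac{80}{70883}$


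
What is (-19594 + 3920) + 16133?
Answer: 459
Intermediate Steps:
(-19594 + 3920) + 16133 = -15674 + 16133 = 459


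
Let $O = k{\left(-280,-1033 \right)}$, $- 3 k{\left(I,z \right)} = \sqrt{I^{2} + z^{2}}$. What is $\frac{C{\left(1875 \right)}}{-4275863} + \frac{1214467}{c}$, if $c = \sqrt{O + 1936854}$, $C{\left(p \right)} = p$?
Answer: $- \frac{1875}{4275863} + \frac{1214467 \sqrt{3}}{\sqrt{5810562 - \sqrt{1145489}}} \approx 872.72$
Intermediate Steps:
$k{\left(I,z \right)} = - \frac{\sqrt{I^{2} + z^{2}}}{3}$
$O = - \frac{\sqrt{1145489}}{3}$ ($O = - \frac{\sqrt{\left(-280\right)^{2} + \left(-1033\right)^{2}}}{3} = - \frac{\sqrt{78400 + 1067089}}{3} = - \frac{\sqrt{1145489}}{3} \approx -356.76$)
$c = \sqrt{1936854 - \frac{\sqrt{1145489}}{3}}$ ($c = \sqrt{- \frac{\sqrt{1145489}}{3} + 1936854} = \sqrt{1936854 - \frac{\sqrt{1145489}}{3}} \approx 1391.6$)
$\frac{C{\left(1875 \right)}}{-4275863} + \frac{1214467}{c} = \frac{1875}{-4275863} + \frac{1214467}{\frac{1}{3} \sqrt{17431686 - 3 \sqrt{1145489}}} = 1875 \left(- \frac{1}{4275863}\right) + 1214467 \frac{3}{\sqrt{17431686 - 3 \sqrt{1145489}}} = - \frac{1875}{4275863} + \frac{3643401}{\sqrt{17431686 - 3 \sqrt{1145489}}}$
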